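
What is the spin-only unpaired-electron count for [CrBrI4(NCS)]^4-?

Each bromide is −1; each iodide is −1; each isothiocyanate is −1; balancing the −4 overall charge requires Cr(II).
Group 6 minus oxidation state 2 gives a d⁴ configuration.
The spin state decides the count: Bromide, iodide, and isothiocyanate are weak-field ligands for a first-row metal, so the complex is high-spin.
An octahedral high-spin d⁴ ion is t₂g³e_g¹, giving 4 unpaired electrons.

4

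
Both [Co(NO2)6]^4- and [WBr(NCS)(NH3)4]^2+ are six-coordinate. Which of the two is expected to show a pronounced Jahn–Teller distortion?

[Co(NO2)6]^4-

[Co(NO2)6]^4-: Ligand charges: each nitro (N-bound nitrite) is −1. With an overall charge of −4 the cobalt centre must be in the +2 oxidation state. Cobalt is a group-9 element; Co(II) is therefore d⁷. Nitro (N-bound nitrite) is a strong-field ligand (high in the spectrochemical series) for a first-row metal, so the complex is low-spin. The t₂g⁶e_g¹ (low-spin) configuration has an unevenly filled e_g set; the Jahn–Teller theorem predicts a tetragonal distortion (typically axial elongation) to lift the degeneracy.
[WBr(NCS)(NH3)4]^2+: Summing ligand charges against the +2 overall charge gives an oxidation state of +4 for tungsten. Tungsten is a group-6 element; W(IV) is therefore d². The d² configuration leaves the e_g set evenly filled (or empty) — no strong Jahn–Teller driving force.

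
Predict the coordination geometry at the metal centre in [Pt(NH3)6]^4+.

octahedral

Ligand charges: ammonia is neutral. With an overall charge of +4 the platinum centre must be in the +4 oxidation state.
Pt sits in group 10, so the d-electron count is 10 − 4 = 6.
With 6 monodentate ligands the coordination number is 6.
Six donors around a single metal centre give an octahedral coordination sphere.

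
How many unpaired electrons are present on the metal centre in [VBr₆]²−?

1 unpaired electron

Ligand charges: each bromide is −1. With an overall charge of −2 the vanadium centre must be in the +4 oxidation state.
Vanadium is a group-5 element; V(IV) is therefore d¹.
In an octahedral field the d¹ configuration is t₂g¹e_g⁰ (only one arrangement possible), giving 1 unpaired electron.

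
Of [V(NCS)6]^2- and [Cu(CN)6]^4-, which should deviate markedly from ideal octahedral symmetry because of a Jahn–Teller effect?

[Cu(CN)6]^4-

[V(NCS)6]^2-: Each isothiocyanate is −1; balancing the −2 overall charge requires V(IV). Vanadium is a group-5 element; V(IV) is therefore d¹. The d¹ configuration leaves the e_g set evenly filled (or empty) — no strong Jahn–Teller driving force.
[Cu(CN)6]^4-: Ligand charges: each cyanide is −1. With an overall charge of −4 the copper centre must be in the +2 oxidation state. Group 11 minus oxidation state 2 gives a d⁹ configuration. The t₂g⁶e_g³ configuration has an unevenly filled e_g set; the Jahn–Teller theorem predicts a tetragonal distortion (typically axial elongation) to lift the degeneracy.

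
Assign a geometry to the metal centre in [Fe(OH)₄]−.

tetrahedral

Ligand charges: each hydroxide is −1. With an overall charge of −1 the iron centre must be in the +3 oxidation state.
Iron is a group-8 element; Fe(III) is therefore d⁵.
With 4 monodentate ligands the coordination number is 4.
Hydroxide is a weak-field ligand.
A high-spin d⁵ ion has zero CFSE in either geometry, so four ligands adopt the sterically favoured tetrahedral geometry.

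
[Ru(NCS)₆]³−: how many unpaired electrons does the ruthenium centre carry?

1 unpaired electron

Each isothiocyanate is −1; balancing the −3 overall charge requires Ru(III).
Ru sits in group 8, so the d-electron count is 8 − 3 = 5.
The spin state decides the count: a 4d ion has a large Δₒ and is invariably low-spin.
An octahedral low-spin d⁵ ion is t₂g⁵e_g⁰, giving 1 unpaired electron.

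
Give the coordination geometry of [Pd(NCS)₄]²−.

Each isothiocyanate is −1; balancing the −2 overall charge requires Pd(II).
Group 10 minus oxidation state 2 gives a d⁸ configuration.
With 4 monodentate ligands the coordination number is 4.
A 4d d⁸ ion has a large crystal-field splitting; square planar leaves the high-energy d_{x²−y²} orbital empty and maximises CFSE.

square planar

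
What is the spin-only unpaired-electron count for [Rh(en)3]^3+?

0 unpaired electrons

Ligand charges: ethylenediamine is neutral. With an overall charge of +3 the rhodium centre must be in the +3 oxidation state.
Group 9 minus oxidation state 3 gives a d⁶ configuration.
Counting donor atoms: 3×ethylenediamine (bidentate) → 6 donors. Coordination number = 6.
The spin state decides the count: a 4d ion has a large Δₒ and is invariably low-spin.
An octahedral low-spin d⁶ ion is t₂g⁶e_g⁰, giving 0 unpaired electrons.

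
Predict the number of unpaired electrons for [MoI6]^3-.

Summing ligand charges against the −3 overall charge gives an oxidation state of +3 for molybdenum.
Mo sits in group 6, so the d-electron count is 6 − 3 = 3.
In an octahedral field the d³ configuration is t₂g³e_g⁰ (only one arrangement possible), giving 3 unpaired electrons.

3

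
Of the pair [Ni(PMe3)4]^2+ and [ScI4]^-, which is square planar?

For [Ni(PMe3)4]^2+: Summing ligand charges against the +2 overall charge gives an oxidation state of +2 for nickel. Nickel is a group-10 element; Ni(II) is therefore d⁸. Trimethylphosphine is a strong-field ligand (high in the spectrochemical series). A 3d d⁸ ion with strong-field ligands gains enough CFSE to favour square planar over tetrahedral. → square planar.
For [ScI4]^-: Ligand charges: each iodide is −1. With an overall charge of −1 the scandium centre must be in the +3 oxidation state. Sc sits in group 3, so the d-electron count is 3 − 3 = 0. A d⁰ ion has no crystal-field stabilisation preference between square planar and tetrahedral, so four ligands adopt the sterically favoured tetrahedral geometry. → tetrahedral.

[Ni(PMe3)4]^2+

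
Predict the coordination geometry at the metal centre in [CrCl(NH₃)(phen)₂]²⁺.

octahedral

Summing ligand charges against the +2 overall charge gives an oxidation state of +3 for chromium.
Cr sits in group 6, so the d-electron count is 6 − 3 = 3.
Counting donor atoms: 1×chloride (monodentate) → 1 donor; 1×ammonia (monodentate) → 1 donor; 2×1,10-phenanthroline (bidentate) → 4 donors. Coordination number = 6.
Six donors around a single metal centre give an octahedral coordination sphere.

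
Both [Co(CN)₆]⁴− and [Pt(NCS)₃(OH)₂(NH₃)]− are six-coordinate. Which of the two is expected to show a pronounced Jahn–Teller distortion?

[Co(CN)₆]⁴−

[Co(CN)₆]⁴−: Summing ligand charges against the −4 overall charge gives an oxidation state of +2 for cobalt. Group 9 minus oxidation state 2 gives a d⁷ configuration. Cyanide is a strong-field ligand (high in the spectrochemical series) for a first-row metal, so the complex is low-spin. The t₂g⁶e_g¹ (low-spin) configuration has an unevenly filled e_g set; the Jahn–Teller theorem predicts a tetragonal distortion (typically axial elongation) to lift the degeneracy.
[Pt(NCS)₃(OH)₂(NH₃)]−: Summing ligand charges against the −1 overall charge gives an oxidation state of +4 for platinum. Platinum is a group-10 element; Pt(IV) is therefore d⁶. A 5d ion has a large Δₒ and is invariably low-spin. The d⁶ configuration leaves the e_g set evenly filled (or empty) — no strong Jahn–Teller driving force.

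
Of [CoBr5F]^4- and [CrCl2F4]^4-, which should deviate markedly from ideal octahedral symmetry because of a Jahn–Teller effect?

[CoBr5F]^4-: Each bromide is −1; each fluoride is −1; balancing the −4 overall charge requires Co(II). Group 9 minus oxidation state 2 gives a d⁷ configuration. Bromide and fluoride are weak-field ligands for a first-row metal, so the complex is high-spin. The d⁷ configuration leaves the e_g set evenly filled (or empty) — no strong Jahn–Teller driving force.
[CrCl2F4]^4-: Ligand charges: each chloride is −1; each fluoride is −1. With an overall charge of −4 the chromium centre must be in the +2 oxidation state. Chromium is a group-6 element; Cr(II) is therefore d⁴. Chloride and fluoride are weak-field ligands for a first-row metal, so the complex is high-spin. The t₂g³e_g¹ (high-spin) configuration has an unevenly filled e_g set; the Jahn–Teller theorem predicts a tetragonal distortion (typically axial elongation) to lift the degeneracy.

[CrCl2F4]^4-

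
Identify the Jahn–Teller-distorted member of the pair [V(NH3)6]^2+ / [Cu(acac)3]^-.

[Cu(acac)3]^-

[V(NH3)6]^2+: Summing ligand charges against the +2 overall charge gives an oxidation state of +2 for vanadium. Group 5 minus oxidation state 2 gives a d³ configuration. The d³ configuration leaves the e_g set evenly filled (or empty) — no strong Jahn–Teller driving force.
[Cu(acac)3]^-: Each acetylacetonate is −1; balancing the −1 overall charge requires Cu(II). Copper is a group-11 element; Cu(II) is therefore d⁹. The t₂g⁶e_g³ configuration has an unevenly filled e_g set; the Jahn–Teller theorem predicts a tetragonal distortion (typically axial elongation) to lift the degeneracy.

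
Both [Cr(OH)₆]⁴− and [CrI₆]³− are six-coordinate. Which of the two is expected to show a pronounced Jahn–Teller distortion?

[Cr(OH)₆]⁴−: Ligand charges: each hydroxide is −1. With an overall charge of −4 the chromium centre must be in the +2 oxidation state. Group 6 minus oxidation state 2 gives a d⁴ configuration. Hydroxide is a weak-field ligand for a first-row metal, so the complex is high-spin. The t₂g³e_g¹ (high-spin) configuration has an unevenly filled e_g set; the Jahn–Teller theorem predicts a tetragonal distortion (typically axial elongation) to lift the degeneracy.
[CrI₆]³−: Each iodide is −1; balancing the −3 overall charge requires Cr(III). Cr sits in group 6, so the d-electron count is 6 − 3 = 3. The d³ configuration leaves the e_g set evenly filled (or empty) — no strong Jahn–Teller driving force.

[Cr(OH)₆]⁴−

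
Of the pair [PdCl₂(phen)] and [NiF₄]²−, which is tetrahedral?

[NiF₄]²−

For [PdCl₂(phen)]: Summing ligand charges against the 0 overall charge gives an oxidation state of +2 for palladium. Palladium is a group-10 element; Pd(II) is therefore d⁸. A 4d d⁸ ion has a large crystal-field splitting; square planar leaves the high-energy d_{x²−y²} orbital empty and maximises CFSE. → square planar.
For [NiF₄]²−: Ligand charges: each fluoride is −1. With an overall charge of −2 the nickel centre must be in the +2 oxidation state. Group 10 minus oxidation state 2 gives a d⁸ configuration. Fluoride is a weak-field ligand. With weak-field ligands the CFSE gain from square planar is small, so a 3d d⁸ ion takes the sterically preferred tetrahedral geometry. → tetrahedral.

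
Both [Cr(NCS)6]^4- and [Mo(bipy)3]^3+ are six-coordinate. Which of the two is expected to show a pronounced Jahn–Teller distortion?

[Cr(NCS)6]^4-: Summing ligand charges against the −4 overall charge gives an oxidation state of +2 for chromium. Chromium is a group-6 element; Cr(II) is therefore d⁴. Isothiocyanate is a weak-field ligand for a first-row metal, so the complex is high-spin. The t₂g³e_g¹ (high-spin) configuration has an unevenly filled e_g set; the Jahn–Teller theorem predicts a tetragonal distortion (typically axial elongation) to lift the degeneracy.
[Mo(bipy)3]^3+: Summing ligand charges against the +3 overall charge gives an oxidation state of +3 for molybdenum. Molybdenum is a group-6 element; Mo(III) is therefore d³. The d³ configuration leaves the e_g set evenly filled (or empty) — no strong Jahn–Teller driving force.

[Cr(NCS)6]^4-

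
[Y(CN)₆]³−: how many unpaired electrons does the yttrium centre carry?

0

Summing ligand charges against the −3 overall charge gives an oxidation state of +3 for yttrium.
Yttrium is a group-3 element; Y(III) is therefore d⁰.
In an octahedral field the d⁰ configuration is t₂g⁰e_g⁰, giving 0 unpaired electrons.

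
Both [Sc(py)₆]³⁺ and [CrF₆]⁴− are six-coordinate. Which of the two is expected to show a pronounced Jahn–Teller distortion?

[CrF₆]⁴−

[Sc(py)₆]³⁺: Ligand charges: pyridine is neutral. With an overall charge of +3 the scandium centre must be in the +3 oxidation state. Scandium is a group-3 element; Sc(III) is therefore d⁰. The d⁰ configuration leaves the e_g set evenly filled (or empty) — no strong Jahn–Teller driving force.
[CrF₆]⁴−: Each fluoride is −1; balancing the −4 overall charge requires Cr(II). Cr sits in group 6, so the d-electron count is 6 − 2 = 4. Fluoride is a weak-field ligand for a first-row metal, so the complex is high-spin. The t₂g³e_g¹ (high-spin) configuration has an unevenly filled e_g set; the Jahn–Teller theorem predicts a tetragonal distortion (typically axial elongation) to lift the degeneracy.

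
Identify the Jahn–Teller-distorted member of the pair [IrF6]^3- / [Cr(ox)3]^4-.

[IrF6]^3-: Each fluoride is −1; balancing the −3 overall charge requires Ir(III). Group 9 minus oxidation state 3 gives a d⁶ configuration. A 5d ion has a large Δₒ and is invariably low-spin. The d⁶ configuration leaves the e_g set evenly filled (or empty) — no strong Jahn–Teller driving force.
[Cr(ox)3]^4-: Summing ligand charges against the −4 overall charge gives an oxidation state of +2 for chromium. Group 6 minus oxidation state 2 gives a d⁴ configuration. Oxalate is a weak-field ligand for a first-row metal, so the complex is high-spin. The t₂g³e_g¹ (high-spin) configuration has an unevenly filled e_g set; the Jahn–Teller theorem predicts a tetragonal distortion (typically axial elongation) to lift the degeneracy.

[Cr(ox)3]^4-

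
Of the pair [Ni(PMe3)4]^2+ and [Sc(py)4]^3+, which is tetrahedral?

[Sc(py)4]^3+

For [Ni(PMe3)4]^2+: Summing ligand charges against the +2 overall charge gives an oxidation state of +2 for nickel. Group 10 minus oxidation state 2 gives a d⁸ configuration. Trimethylphosphine is a strong-field ligand (high in the spectrochemical series). A 3d d⁸ ion with strong-field ligands gains enough CFSE to favour square planar over tetrahedral. → square planar.
For [Sc(py)4]^3+: Pyridine is neutral; balancing the +3 overall charge requires Sc(III). Group 3 minus oxidation state 3 gives a d⁰ configuration. A d⁰ ion has no crystal-field stabilisation preference between square planar and tetrahedral, so four ligands adopt the sterically favoured tetrahedral geometry. → tetrahedral.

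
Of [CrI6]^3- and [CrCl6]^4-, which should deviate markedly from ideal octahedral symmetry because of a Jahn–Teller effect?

[CrI6]^3-: Summing ligand charges against the −3 overall charge gives an oxidation state of +3 for chromium. Chromium is a group-6 element; Cr(III) is therefore d³. The d³ configuration leaves the e_g set evenly filled (or empty) — no strong Jahn–Teller driving force.
[CrCl6]^4-: Summing ligand charges against the −4 overall charge gives an oxidation state of +2 for chromium. Group 6 minus oxidation state 2 gives a d⁴ configuration. Chloride is a weak-field ligand for a first-row metal, so the complex is high-spin. The t₂g³e_g¹ (high-spin) configuration has an unevenly filled e_g set; the Jahn–Teller theorem predicts a tetragonal distortion (typically axial elongation) to lift the degeneracy.

[CrCl6]^4-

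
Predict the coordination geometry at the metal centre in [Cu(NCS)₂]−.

Ligand charges: each isothiocyanate is −1. With an overall charge of −1 the copper centre must be in the +1 oxidation state.
Group 11 minus oxidation state 1 gives a d¹⁰ configuration.
Coordination number: 2.
A d¹⁰ ion with only two ligands adopts a linear arrangement (sp hybridisation; no CFSE preference).

linear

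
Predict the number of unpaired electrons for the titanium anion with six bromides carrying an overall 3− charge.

Summing ligand charges against the −3 overall charge gives an oxidation state of +3 for titanium.
Ti sits in group 4, so the d-electron count is 4 − 3 = 1.
In an octahedral field the d¹ configuration is t₂g¹e_g⁰ (only one arrangement possible), giving 1 unpaired electron.

1 unpaired electron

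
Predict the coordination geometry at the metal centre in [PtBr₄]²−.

Each bromide is −1; balancing the −2 overall charge requires Pt(II).
Group 10 minus oxidation state 2 gives a d⁸ configuration.
Coordination number: 4.
A 5d d⁸ ion has a large crystal-field splitting; square planar leaves the high-energy d_{x²−y²} orbital empty and maximises CFSE.

square planar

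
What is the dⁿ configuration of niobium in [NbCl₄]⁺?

d⁰

Summing ligand charges against the +1 overall charge gives an oxidation state of +5 for niobium.
Nb sits in group 5, so the d-electron count is 5 − 5 = 0.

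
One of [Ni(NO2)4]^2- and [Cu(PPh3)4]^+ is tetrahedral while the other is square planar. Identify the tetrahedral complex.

For [Ni(NO2)4]^2-: Summing ligand charges against the −2 overall charge gives an oxidation state of +2 for nickel. Ni sits in group 10, so the d-electron count is 10 − 2 = 8. Nitro (N-bound nitrite) is a strong-field ligand (high in the spectrochemical series). A 3d d⁸ ion with strong-field ligands gains enough CFSE to favour square planar over tetrahedral. → square planar.
For [Cu(PPh3)4]^+: Triphenylphosphine is neutral; balancing the +1 overall charge requires Cu(I). Cu sits in group 11, so the d-electron count is 11 − 1 = 10. A d¹⁰ ion has no crystal-field stabilisation preference between square planar and tetrahedral, so four ligands adopt the sterically favoured tetrahedral geometry. → tetrahedral.

[Cu(PPh3)4]^+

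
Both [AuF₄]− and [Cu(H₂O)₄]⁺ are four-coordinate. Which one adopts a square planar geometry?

For [AuF₄]−: Each fluoride is −1; balancing the −1 overall charge requires Au(III). Au sits in group 11, so the d-electron count is 11 − 3 = 8. A 5d d⁸ ion has a large crystal-field splitting; square planar leaves the high-energy d_{x²−y²} orbital empty and maximises CFSE. → square planar.
For [Cu(H₂O)₄]⁺: Water is neutral; balancing the +1 overall charge requires Cu(I). Cu sits in group 11, so the d-electron count is 11 − 1 = 10. A d¹⁰ ion has no crystal-field stabilisation preference between square planar and tetrahedral, so four ligands adopt the sterically favoured tetrahedral geometry. → tetrahedral.

[AuF₄]−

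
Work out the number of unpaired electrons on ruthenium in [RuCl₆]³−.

Each chloride is −1; balancing the −3 overall charge requires Ru(III).
Ru sits in group 8, so the d-electron count is 8 − 3 = 5.
The spin state decides the count: a 4d ion has a large Δₒ and is invariably low-spin.
An octahedral low-spin d⁵ ion is t₂g⁵e_g⁰, giving 1 unpaired electron.

1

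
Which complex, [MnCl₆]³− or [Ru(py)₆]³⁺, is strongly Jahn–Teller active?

[MnCl₆]³−

[MnCl₆]³−: Ligand charges: each chloride is −1. With an overall charge of −3 the manganese centre must be in the +3 oxidation state. Group 7 minus oxidation state 3 gives a d⁴ configuration. Chloride is a weak-field ligand for a first-row metal, so the complex is high-spin. The t₂g³e_g¹ (high-spin) configuration has an unevenly filled e_g set; the Jahn–Teller theorem predicts a tetragonal distortion (typically axial elongation) to lift the degeneracy.
[Ru(py)₆]³⁺: Summing ligand charges against the +3 overall charge gives an oxidation state of +3 for ruthenium. Ruthenium is a group-8 element; Ru(III) is therefore d⁵. A 4d ion has a large Δₒ and is invariably low-spin. The d⁵ configuration leaves the e_g set evenly filled (or empty) — no strong Jahn–Teller driving force.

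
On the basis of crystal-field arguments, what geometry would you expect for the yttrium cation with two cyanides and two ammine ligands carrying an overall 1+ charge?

Ligand charges: each cyanide is −1; ammonia is neutral. With an overall charge of +1 the yttrium centre must be in the +3 oxidation state.
Group 3 minus oxidation state 3 gives a d⁰ configuration.
With 4 monodentate ligands the coordination number is 4.
A d⁰ ion has no crystal-field stabilisation preference between square planar and tetrahedral, so four ligands adopt the sterically favoured tetrahedral geometry.

tetrahedral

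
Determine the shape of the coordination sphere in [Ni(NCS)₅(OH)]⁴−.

octahedral

Summing ligand charges against the −4 overall charge gives an oxidation state of +2 for nickel.
Nickel is a group-10 element; Ni(II) is therefore d⁸.
With 6 monodentate ligands the coordination number is 6.
Six donors around a single metal centre give an octahedral coordination sphere.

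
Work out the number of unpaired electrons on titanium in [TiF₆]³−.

Summing ligand charges against the −3 overall charge gives an oxidation state of +3 for titanium.
Group 4 minus oxidation state 3 gives a d¹ configuration.
In an octahedral field the d¹ configuration is t₂g¹e_g⁰ (only one arrangement possible), giving 1 unpaired electron.

1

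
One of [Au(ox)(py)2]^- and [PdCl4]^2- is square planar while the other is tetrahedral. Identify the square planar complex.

For [Au(ox)(py)2]^-: Summing ligand charges against the −1 overall charge gives an oxidation state of +1 for gold. Gold is a group-11 element; Au(I) is therefore d¹⁰. A d¹⁰ ion has no crystal-field stabilisation preference between square planar and tetrahedral, so four ligands adopt the sterically favoured tetrahedral geometry. → tetrahedral.
For [PdCl4]^2-: Each chloride is −1; balancing the −2 overall charge requires Pd(II). Palladium is a group-10 element; Pd(II) is therefore d⁸. A 4d d⁸ ion has a large crystal-field splitting; square planar leaves the high-energy d_{x²−y²} orbital empty and maximises CFSE. → square planar.

[PdCl4]^2-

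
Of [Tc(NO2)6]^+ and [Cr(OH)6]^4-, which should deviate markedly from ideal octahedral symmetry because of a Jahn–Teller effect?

[Cr(OH)6]^4-

[Tc(NO2)6]^+: Summing ligand charges against the +1 overall charge gives an oxidation state of +7 for technetium. Technetium is a group-7 element; Tc(VII) is therefore d⁰. The d⁰ configuration leaves the e_g set evenly filled (or empty) — no strong Jahn–Teller driving force.
[Cr(OH)6]^4-: Ligand charges: each hydroxide is −1. With an overall charge of −4 the chromium centre must be in the +2 oxidation state. Group 6 minus oxidation state 2 gives a d⁴ configuration. Hydroxide is a weak-field ligand for a first-row metal, so the complex is high-spin. The t₂g³e_g¹ (high-spin) configuration has an unevenly filled e_g set; the Jahn–Teller theorem predicts a tetragonal distortion (typically axial elongation) to lift the degeneracy.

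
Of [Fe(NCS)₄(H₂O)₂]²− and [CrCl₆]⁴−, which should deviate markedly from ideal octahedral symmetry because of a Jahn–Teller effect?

[CrCl₆]⁴−

[Fe(NCS)₄(H₂O)₂]²−: Each isothiocyanate is −1; water is neutral; balancing the −2 overall charge requires Fe(II). Group 8 minus oxidation state 2 gives a d⁶ configuration. Isothiocyanate is a weak-field ligand for a first-row metal, so the complex is high-spin. The d⁶ configuration leaves the e_g set evenly filled (or empty) — no strong Jahn–Teller driving force.
[CrCl₆]⁴−: Each chloride is −1; balancing the −4 overall charge requires Cr(II). Chromium is a group-6 element; Cr(II) is therefore d⁴. Chloride is a weak-field ligand for a first-row metal, so the complex is high-spin. The t₂g³e_g¹ (high-spin) configuration has an unevenly filled e_g set; the Jahn–Teller theorem predicts a tetragonal distortion (typically axial elongation) to lift the degeneracy.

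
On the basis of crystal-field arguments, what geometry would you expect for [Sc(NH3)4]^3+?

Summing ligand charges against the +3 overall charge gives an oxidation state of +3 for scandium.
Sc sits in group 3, so the d-electron count is 3 − 3 = 0.
With 4 monodentate ligands the coordination number is 4.
A d⁰ ion has no crystal-field stabilisation preference between square planar and tetrahedral, so four ligands adopt the sterically favoured tetrahedral geometry.

tetrahedral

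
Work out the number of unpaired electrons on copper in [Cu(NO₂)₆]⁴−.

Ligand charges: each nitro (N-bound nitrite) is −1. With an overall charge of −4 the copper centre must be in the +2 oxidation state.
Copper is a group-11 element; Cu(II) is therefore d⁹.
In an octahedral field the d⁹ configuration is t₂g⁶e_g³ (only one arrangement possible), giving 1 unpaired electron.

1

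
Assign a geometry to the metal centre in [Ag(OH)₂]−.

linear

Ligand charges: each hydroxide is −1. With an overall charge of −1 the silver centre must be in the +1 oxidation state.
Group 11 minus oxidation state 1 gives a d¹⁰ configuration.
Coordination number: 2.
A d¹⁰ ion with only two ligands adopts a linear arrangement (sp hybridisation; no CFSE preference).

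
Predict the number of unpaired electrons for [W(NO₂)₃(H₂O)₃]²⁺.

1 unpaired electron

Each nitro (N-bound nitrite) is −1; water is neutral; balancing the +2 overall charge requires W(V).
Group 6 minus oxidation state 5 gives a d¹ configuration.
In an octahedral field the d¹ configuration is t₂g¹e_g⁰ (only one arrangement possible), giving 1 unpaired electron.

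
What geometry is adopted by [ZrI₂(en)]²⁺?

tetrahedral

Ligand charges: each iodide is −1; ethylenediamine is neutral. With an overall charge of +2 the zirconium centre must be in the +4 oxidation state.
Zr sits in group 4, so the d-electron count is 4 − 4 = 0.
Counting donor atoms: 2×iodide (monodentate) → 2 donors; 1×ethylenediamine (bidentate) → 2 donors. Coordination number = 4.
A d⁰ ion has no crystal-field stabilisation preference between square planar and tetrahedral, so four ligands adopt the sterically favoured tetrahedral geometry.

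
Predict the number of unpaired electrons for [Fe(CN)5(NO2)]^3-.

Each cyanide is −1; each nitro (N-bound nitrite) is −1; balancing the −3 overall charge requires Fe(III).
Iron is a group-8 element; Fe(III) is therefore d⁵.
The spin state decides the count: Cyanide and nitro (N-bound nitrite) are strong-field ligands (high in the spectrochemical series) for a first-row metal, so the complex is low-spin.
An octahedral low-spin d⁵ ion is t₂g⁵e_g⁰, giving 1 unpaired electron.

1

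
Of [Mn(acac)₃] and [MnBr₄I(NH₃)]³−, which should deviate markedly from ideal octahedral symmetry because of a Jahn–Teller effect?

[Mn(acac)₃]: Summing ligand charges against the 0 overall charge gives an oxidation state of +3 for manganese. Group 7 minus oxidation state 3 gives a d⁴ configuration. Acetylacetonate is a weak-field ligand for a first-row metal, so the complex is high-spin. The t₂g³e_g¹ (high-spin) configuration has an unevenly filled e_g set; the Jahn–Teller theorem predicts a tetragonal distortion (typically axial elongation) to lift the degeneracy.
[MnBr₄I(NH₃)]³−: Summing ligand charges against the −3 overall charge gives an oxidation state of +2 for manganese. Mn sits in group 7, so the d-electron count is 7 − 2 = 5. Bromide and iodide are weak-field ligands for a first-row metal, so the complex is high-spin. The d⁵ configuration leaves the e_g set evenly filled (or empty) — no strong Jahn–Teller driving force.

[Mn(acac)₃]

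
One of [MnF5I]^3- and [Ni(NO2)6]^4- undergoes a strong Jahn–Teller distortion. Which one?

[MnF5I]^3-: Each fluoride is −1; each iodide is −1; balancing the −3 overall charge requires Mn(III). Mn sits in group 7, so the d-electron count is 7 − 3 = 4. Fluoride and iodide are weak-field ligands for a first-row metal, so the complex is high-spin. The t₂g³e_g¹ (high-spin) configuration has an unevenly filled e_g set; the Jahn–Teller theorem predicts a tetragonal distortion (typically axial elongation) to lift the degeneracy.
[Ni(NO2)6]^4-: Ligand charges: each nitro (N-bound nitrite) is −1. With an overall charge of −4 the nickel centre must be in the +2 oxidation state. Group 10 minus oxidation state 2 gives a d⁸ configuration. The d⁸ configuration leaves the e_g set evenly filled (or empty) — no strong Jahn–Teller driving force.

[MnF5I]^3-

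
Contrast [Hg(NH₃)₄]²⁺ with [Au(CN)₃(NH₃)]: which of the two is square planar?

[Au(CN)₃(NH₃)]

For [Hg(NH₃)₄]²⁺: Ligand charges: ammonia is neutral. With an overall charge of +2 the mercury centre must be in the +2 oxidation state. Mercury is a group-12 element; Hg(II) is therefore d¹⁰. A d¹⁰ ion has no crystal-field stabilisation preference between square planar and tetrahedral, so four ligands adopt the sterically favoured tetrahedral geometry. → tetrahedral.
For [Au(CN)₃(NH₃)]: Summing ligand charges against the 0 overall charge gives an oxidation state of +3 for gold. Gold is a group-11 element; Au(III) is therefore d⁸. A 5d d⁸ ion has a large crystal-field splitting; square planar leaves the high-energy d_{x²−y²} orbital empty and maximises CFSE. → square planar.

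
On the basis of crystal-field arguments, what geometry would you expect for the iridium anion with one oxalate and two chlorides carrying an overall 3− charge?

Summing ligand charges against the −3 overall charge gives an oxidation state of +1 for iridium.
Ir sits in group 9, so the d-electron count is 9 − 1 = 8.
Counting donor atoms: 1×oxalate (bidentate) → 2 donors; 2×chloride (monodentate) → 2 donors. Coordination number = 4.
A 5d d⁸ ion has a large crystal-field splitting; square planar leaves the high-energy d_{x²−y²} orbital empty and maximises CFSE.

square planar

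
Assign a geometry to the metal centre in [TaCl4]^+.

tetrahedral

Each chloride is −1; balancing the +1 overall charge requires Ta(V).
Tantalum is a group-5 element; Ta(V) is therefore d⁰.
With 4 monodentate ligands the coordination number is 4.
A d⁰ ion has no crystal-field stabilisation preference between square planar and tetrahedral, so four ligands adopt the sterically favoured tetrahedral geometry.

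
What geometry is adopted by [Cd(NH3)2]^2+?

linear

Summing ligand charges against the +2 overall charge gives an oxidation state of +2 for cadmium.
Cadmium is a group-12 element; Cd(II) is therefore d¹⁰.
With 2 monodentate ligands the coordination number is 2.
A d¹⁰ ion with only two ligands adopts a linear arrangement (sp hybridisation; no CFSE preference).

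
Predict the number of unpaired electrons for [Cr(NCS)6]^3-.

Summing ligand charges against the −3 overall charge gives an oxidation state of +3 for chromium.
Cr sits in group 6, so the d-electron count is 6 − 3 = 3.
In an octahedral field the d³ configuration is t₂g³e_g⁰ (only one arrangement possible), giving 3 unpaired electrons.

3 unpaired electrons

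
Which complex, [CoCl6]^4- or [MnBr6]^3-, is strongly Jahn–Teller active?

[CoCl6]^4-: Summing ligand charges against the −4 overall charge gives an oxidation state of +2 for cobalt. Cobalt is a group-9 element; Co(II) is therefore d⁷. Chloride is a weak-field ligand for a first-row metal, so the complex is high-spin. The d⁷ configuration leaves the e_g set evenly filled (or empty) — no strong Jahn–Teller driving force.
[MnBr6]^3-: Each bromide is −1; balancing the −3 overall charge requires Mn(III). Mn sits in group 7, so the d-electron count is 7 − 3 = 4. Bromide is a weak-field ligand for a first-row metal, so the complex is high-spin. The t₂g³e_g¹ (high-spin) configuration has an unevenly filled e_g set; the Jahn–Teller theorem predicts a tetragonal distortion (typically axial elongation) to lift the degeneracy.

[MnBr6]^3-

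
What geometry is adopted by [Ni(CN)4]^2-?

Ligand charges: each cyanide is −1. With an overall charge of −2 the nickel centre must be in the +2 oxidation state.
Ni sits in group 10, so the d-electron count is 10 − 2 = 8.
With 4 monodentate ligands the coordination number is 4.
Cyanide is a strong-field ligand (high in the spectrochemical series).
A 3d d⁸ ion with strong-field ligands gains enough CFSE to favour square planar over tetrahedral.

square planar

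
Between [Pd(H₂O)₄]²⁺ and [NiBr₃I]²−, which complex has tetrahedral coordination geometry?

[NiBr₃I]²−

For [Pd(H₂O)₄]²⁺: Ligand charges: water is neutral. With an overall charge of +2 the palladium centre must be in the +2 oxidation state. Group 10 minus oxidation state 2 gives a d⁸ configuration. A 4d d⁸ ion has a large crystal-field splitting; square planar leaves the high-energy d_{x²−y²} orbital empty and maximises CFSE. → square planar.
For [NiBr₃I]²−: Ligand charges: each bromide is −1; each iodide is −1. With an overall charge of −2 the nickel centre must be in the +2 oxidation state. Ni sits in group 10, so the d-electron count is 10 − 2 = 8. Bromide and iodide are weak-field ligands. With weak-field ligands the CFSE gain from square planar is small, so a 3d d⁸ ion takes the sterically preferred tetrahedral geometry. → tetrahedral.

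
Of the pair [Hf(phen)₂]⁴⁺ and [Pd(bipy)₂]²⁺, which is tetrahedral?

For [Hf(phen)₂]⁴⁺: Ligand charges: 1,10-phenanthroline is neutral. With an overall charge of +4 the hafnium centre must be in the +4 oxidation state. Group 4 minus oxidation state 4 gives a d⁰ configuration. A d⁰ ion has no crystal-field stabilisation preference between square planar and tetrahedral, so four ligands adopt the sterically favoured tetrahedral geometry. → tetrahedral.
For [Pd(bipy)₂]²⁺: Summing ligand charges against the +2 overall charge gives an oxidation state of +2 for palladium. Group 10 minus oxidation state 2 gives a d⁸ configuration. A 4d d⁸ ion has a large crystal-field splitting; square planar leaves the high-energy d_{x²−y²} orbital empty and maximises CFSE. → square planar.

[Hf(phen)₂]⁴⁺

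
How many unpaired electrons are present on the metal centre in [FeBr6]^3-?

Each bromide is −1; balancing the −3 overall charge requires Fe(III).
Group 8 minus oxidation state 3 gives a d⁵ configuration.
The spin state decides the count: Bromide is a weak-field ligand for a first-row metal, so the complex is high-spin.
An octahedral high-spin d⁵ ion is t₂g³e_g², giving 5 unpaired electrons.

5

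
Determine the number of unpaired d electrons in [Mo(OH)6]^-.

Summing ligand charges against the −1 overall charge gives an oxidation state of +5 for molybdenum.
Mo sits in group 6, so the d-electron count is 6 − 5 = 1.
In an octahedral field the d¹ configuration is t₂g¹e_g⁰ (only one arrangement possible), giving 1 unpaired electron.

1 unpaired electron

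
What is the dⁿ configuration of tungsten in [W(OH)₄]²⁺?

d⁰

Each hydroxide is −1; balancing the +2 overall charge requires W(VI).
Group 6 minus oxidation state 6 gives a d⁰ configuration.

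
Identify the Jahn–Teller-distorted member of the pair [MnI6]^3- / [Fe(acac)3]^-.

[MnI6]^3-: Summing ligand charges against the −3 overall charge gives an oxidation state of +3 for manganese. Mn sits in group 7, so the d-electron count is 7 − 3 = 4. Iodide is a weak-field ligand for a first-row metal, so the complex is high-spin. The t₂g³e_g¹ (high-spin) configuration has an unevenly filled e_g set; the Jahn–Teller theorem predicts a tetragonal distortion (typically axial elongation) to lift the degeneracy.
[Fe(acac)3]^-: Summing ligand charges against the −1 overall charge gives an oxidation state of +2 for iron. Group 8 minus oxidation state 2 gives a d⁶ configuration. Acetylacetonate is a weak-field ligand for a first-row metal, so the complex is high-spin. The d⁶ configuration leaves the e_g set evenly filled (or empty) — no strong Jahn–Teller driving force.

[MnI6]^3-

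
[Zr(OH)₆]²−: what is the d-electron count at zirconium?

d⁰

Each hydroxide is −1; balancing the −2 overall charge requires Zr(IV).
Zr sits in group 4, so the d-electron count is 4 − 4 = 0.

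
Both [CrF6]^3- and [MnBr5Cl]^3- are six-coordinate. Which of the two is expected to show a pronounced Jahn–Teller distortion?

[MnBr5Cl]^3-

[CrF6]^3-: Summing ligand charges against the −3 overall charge gives an oxidation state of +3 for chromium. Chromium is a group-6 element; Cr(III) is therefore d³. The d³ configuration leaves the e_g set evenly filled (or empty) — no strong Jahn–Teller driving force.
[MnBr5Cl]^3-: Each bromide is −1; each chloride is −1; balancing the −3 overall charge requires Mn(III). Group 7 minus oxidation state 3 gives a d⁴ configuration. Bromide and chloride are weak-field ligands for a first-row metal, so the complex is high-spin. The t₂g³e_g¹ (high-spin) configuration has an unevenly filled e_g set; the Jahn–Teller theorem predicts a tetragonal distortion (typically axial elongation) to lift the degeneracy.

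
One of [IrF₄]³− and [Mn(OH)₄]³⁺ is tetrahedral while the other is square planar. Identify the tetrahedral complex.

For [IrF₄]³−: Ligand charges: each fluoride is −1. With an overall charge of −3 the iridium centre must be in the +1 oxidation state. Ir sits in group 9, so the d-electron count is 9 − 1 = 8. A 5d d⁸ ion has a large crystal-field splitting; square planar leaves the high-energy d_{x²−y²} orbital empty and maximises CFSE. → square planar.
For [Mn(OH)₄]³⁺: Summing ligand charges against the +3 overall charge gives an oxidation state of +7 for manganese. Manganese is a group-7 element; Mn(VII) is therefore d⁰. A d⁰ ion has no crystal-field stabilisation preference between square planar and tetrahedral, so four ligands adopt the sterically favoured tetrahedral geometry. → tetrahedral.

[Mn(OH)₄]³⁺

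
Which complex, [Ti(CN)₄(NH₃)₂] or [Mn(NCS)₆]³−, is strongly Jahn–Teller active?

[Ti(CN)₄(NH₃)₂]: Ligand charges: each cyanide is −1; ammonia is neutral. With an overall charge of 0 the titanium centre must be in the +4 oxidation state. Group 4 minus oxidation state 4 gives a d⁰ configuration. The d⁰ configuration leaves the e_g set evenly filled (or empty) — no strong Jahn–Teller driving force.
[Mn(NCS)₆]³−: Summing ligand charges against the −3 overall charge gives an oxidation state of +3 for manganese. Mn sits in group 7, so the d-electron count is 7 − 3 = 4. Isothiocyanate is a weak-field ligand for a first-row metal, so the complex is high-spin. The t₂g³e_g¹ (high-spin) configuration has an unevenly filled e_g set; the Jahn–Teller theorem predicts a tetragonal distortion (typically axial elongation) to lift the degeneracy.

[Mn(NCS)₆]³−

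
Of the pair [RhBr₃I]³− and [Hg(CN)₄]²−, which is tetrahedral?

[Hg(CN)₄]²−

For [RhBr₃I]³−: Summing ligand charges against the −3 overall charge gives an oxidation state of +1 for rhodium. Rh sits in group 9, so the d-electron count is 9 − 1 = 8. A 4d d⁸ ion has a large crystal-field splitting; square planar leaves the high-energy d_{x²−y²} orbital empty and maximises CFSE. → square planar.
For [Hg(CN)₄]²−: Each cyanide is −1; balancing the −2 overall charge requires Hg(II). Hg sits in group 12, so the d-electron count is 12 − 2 = 10. A d¹⁰ ion has no crystal-field stabilisation preference between square planar and tetrahedral, so four ligands adopt the sterically favoured tetrahedral geometry. → tetrahedral.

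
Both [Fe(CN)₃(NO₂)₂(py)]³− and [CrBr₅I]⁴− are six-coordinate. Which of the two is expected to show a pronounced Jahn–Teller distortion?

[Fe(CN)₃(NO₂)₂(py)]³−: Ligand charges: each cyanide is −1; each nitro (N-bound nitrite) is −1; pyridine is neutral. With an overall charge of −3 the iron centre must be in the +2 oxidation state. Fe sits in group 8, so the d-electron count is 8 − 2 = 6. Cyanide and nitro (N-bound nitrite) are strong-field ligands (high in the spectrochemical series) for a first-row metal, so the complex is low-spin. The d⁶ configuration leaves the e_g set evenly filled (or empty) — no strong Jahn–Teller driving force.
[CrBr₅I]⁴−: Ligand charges: each bromide is −1; each iodide is −1. With an overall charge of −4 the chromium centre must be in the +2 oxidation state. Cr sits in group 6, so the d-electron count is 6 − 2 = 4. Bromide and iodide are weak-field ligands for a first-row metal, so the complex is high-spin. The t₂g³e_g¹ (high-spin) configuration has an unevenly filled e_g set; the Jahn–Teller theorem predicts a tetragonal distortion (typically axial elongation) to lift the degeneracy.

[CrBr₅I]⁴−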